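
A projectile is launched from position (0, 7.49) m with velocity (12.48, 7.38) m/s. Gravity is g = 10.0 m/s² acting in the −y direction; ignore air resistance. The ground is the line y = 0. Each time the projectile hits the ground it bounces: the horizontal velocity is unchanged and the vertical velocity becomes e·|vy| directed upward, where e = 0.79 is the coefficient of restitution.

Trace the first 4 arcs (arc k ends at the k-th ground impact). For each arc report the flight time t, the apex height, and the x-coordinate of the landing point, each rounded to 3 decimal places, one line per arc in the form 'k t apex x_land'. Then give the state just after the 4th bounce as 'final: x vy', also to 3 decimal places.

Arc 1: start y=7.490, vy=7.380 → t=2.167, apex=10.213, x_land=27.047, impact vy=-14.292
  bounce: vy ← 0.79·14.292 = 11.291
Arc 2: start y=0.000, vy=11.291 → t=2.258, apex=6.374, x_land=55.229, impact vy=-11.291
  bounce: vy ← 0.79·11.291 = 8.920
Arc 3: start y=0.000, vy=8.920 → t=1.784, apex=3.978, x_land=77.492, impact vy=-8.920
  bounce: vy ← 0.79·8.920 = 7.047
Arc 4: start y=0.000, vy=7.047 → t=1.409, apex=2.483, x_land=95.080, impact vy=-7.047
  bounce: vy ← 0.79·7.047 = 5.567

1 2.167 10.213 27.047
2 2.258 6.374 55.229
3 1.784 3.978 77.492
4 1.409 2.483 95.080
final: 95.080 5.567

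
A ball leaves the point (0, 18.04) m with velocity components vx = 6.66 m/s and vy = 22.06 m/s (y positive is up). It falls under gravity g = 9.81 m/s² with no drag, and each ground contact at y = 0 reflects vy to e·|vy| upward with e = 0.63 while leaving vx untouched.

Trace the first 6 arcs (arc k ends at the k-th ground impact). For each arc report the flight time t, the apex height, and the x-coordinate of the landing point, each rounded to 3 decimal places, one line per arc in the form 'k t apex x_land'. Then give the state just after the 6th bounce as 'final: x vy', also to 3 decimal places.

1 5.204 42.843 34.660
2 3.724 17.005 59.461
3 2.346 6.749 75.085
4 1.478 2.679 84.929
5 0.931 1.063 91.130
6 0.587 0.422 95.037
final: 95.037 1.813

Arc 1: start y=18.040, vy=22.060 → t=5.204, apex=42.843, x_land=34.660, impact vy=-28.993
  bounce: vy ← 0.63·28.993 = 18.266
Arc 2: start y=0.000, vy=18.266 → t=3.724, apex=17.005, x_land=59.461, impact vy=-18.266
  bounce: vy ← 0.63·18.266 = 11.507
Arc 3: start y=0.000, vy=11.507 → t=2.346, apex=6.749, x_land=75.085, impact vy=-11.507
  bounce: vy ← 0.63·11.507 = 7.250
Arc 4: start y=0.000, vy=7.250 → t=1.478, apex=2.679, x_land=84.929, impact vy=-7.250
  bounce: vy ← 0.63·7.250 = 4.567
Arc 5: start y=0.000, vy=4.567 → t=0.931, apex=1.063, x_land=91.130, impact vy=-4.567
  bounce: vy ← 0.63·4.567 = 2.877
Arc 6: start y=0.000, vy=2.877 → t=0.587, apex=0.422, x_land=95.037, impact vy=-2.877
  bounce: vy ← 0.63·2.877 = 1.813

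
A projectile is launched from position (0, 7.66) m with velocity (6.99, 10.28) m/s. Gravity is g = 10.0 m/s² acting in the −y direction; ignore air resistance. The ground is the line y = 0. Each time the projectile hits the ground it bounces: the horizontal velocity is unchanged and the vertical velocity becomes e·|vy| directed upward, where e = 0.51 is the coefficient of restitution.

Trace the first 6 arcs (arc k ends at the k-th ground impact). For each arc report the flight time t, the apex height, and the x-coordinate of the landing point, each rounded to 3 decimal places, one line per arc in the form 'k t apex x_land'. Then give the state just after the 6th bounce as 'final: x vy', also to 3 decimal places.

1 2.637 12.944 18.432
2 1.641 3.367 29.904
3 0.837 0.876 35.755
4 0.427 0.228 38.738
5 0.218 0.059 40.260
6 0.111 0.015 41.036
final: 41.036 0.283

Arc 1: start y=7.660, vy=10.280 → t=2.637, apex=12.944, x_land=18.432, impact vy=-16.090
  bounce: vy ← 0.51·16.090 = 8.206
Arc 2: start y=0.000, vy=8.206 → t=1.641, apex=3.367, x_land=29.904, impact vy=-8.206
  bounce: vy ← 0.51·8.206 = 4.185
Arc 3: start y=0.000, vy=4.185 → t=0.837, apex=0.876, x_land=35.755, impact vy=-4.185
  bounce: vy ← 0.51·4.185 = 2.134
Arc 4: start y=0.000, vy=2.134 → t=0.427, apex=0.228, x_land=38.738, impact vy=-2.134
  bounce: vy ← 0.51·2.134 = 1.089
Arc 5: start y=0.000, vy=1.089 → t=0.218, apex=0.059, x_land=40.260, impact vy=-1.089
  bounce: vy ← 0.51·1.089 = 0.555
Arc 6: start y=0.000, vy=0.555 → t=0.111, apex=0.015, x_land=41.036, impact vy=-0.555
  bounce: vy ← 0.51·0.555 = 0.283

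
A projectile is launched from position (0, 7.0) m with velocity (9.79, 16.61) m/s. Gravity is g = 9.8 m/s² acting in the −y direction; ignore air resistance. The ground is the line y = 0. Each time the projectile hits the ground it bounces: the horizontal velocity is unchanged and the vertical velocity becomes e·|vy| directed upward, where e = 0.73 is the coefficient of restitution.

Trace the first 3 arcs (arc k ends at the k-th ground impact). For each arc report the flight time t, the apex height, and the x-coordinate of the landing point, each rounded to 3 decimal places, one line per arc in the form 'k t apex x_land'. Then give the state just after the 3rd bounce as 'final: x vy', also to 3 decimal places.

1 3.769 21.076 36.897
2 3.028 11.231 66.541
3 2.210 5.985 88.181
final: 88.181 7.907

Arc 1: start y=7.000, vy=16.610 → t=3.769, apex=21.076, x_land=36.897, impact vy=-20.325
  bounce: vy ← 0.73·20.325 = 14.837
Arc 2: start y=0.000, vy=14.837 → t=3.028, apex=11.231, x_land=66.541, impact vy=-14.837
  bounce: vy ← 0.73·14.837 = 10.831
Arc 3: start y=0.000, vy=10.831 → t=2.210, apex=5.985, x_land=88.181, impact vy=-10.831
  bounce: vy ← 0.73·10.831 = 7.907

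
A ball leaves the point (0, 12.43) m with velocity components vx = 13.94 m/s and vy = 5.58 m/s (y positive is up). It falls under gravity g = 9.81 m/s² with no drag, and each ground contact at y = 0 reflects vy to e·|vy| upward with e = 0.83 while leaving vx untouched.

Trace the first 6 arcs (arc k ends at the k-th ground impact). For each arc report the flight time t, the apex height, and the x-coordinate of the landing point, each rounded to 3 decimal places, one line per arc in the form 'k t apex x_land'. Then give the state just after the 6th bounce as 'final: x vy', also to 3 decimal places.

Arc 1: start y=12.430, vy=5.580 → t=2.259, apex=14.017, x_land=31.494, impact vy=-16.584
  bounce: vy ← 0.83·16.584 = 13.764
Arc 2: start y=0.000, vy=13.764 → t=2.806, apex=9.656, x_land=70.612, impact vy=-13.764
  bounce: vy ← 0.83·13.764 = 11.424
Arc 3: start y=0.000, vy=11.424 → t=2.329, apex=6.652, x_land=103.081, impact vy=-11.424
  bounce: vy ← 0.83·11.424 = 9.482
Arc 4: start y=0.000, vy=9.482 → t=1.933, apex=4.583, x_land=130.029, impact vy=-9.482
  bounce: vy ← 0.83·9.482 = 7.870
Arc 5: start y=0.000, vy=7.870 → t=1.605, apex=3.157, x_land=152.396, impact vy=-7.870
  bounce: vy ← 0.83·7.870 = 6.532
Arc 6: start y=0.000, vy=6.532 → t=1.332, apex=2.175, x_land=170.961, impact vy=-6.532
  bounce: vy ← 0.83·6.532 = 5.422

1 2.259 14.017 31.494
2 2.806 9.656 70.612
3 2.329 6.652 103.081
4 1.933 4.583 130.029
5 1.605 3.157 152.396
6 1.332 2.175 170.961
final: 170.961 5.422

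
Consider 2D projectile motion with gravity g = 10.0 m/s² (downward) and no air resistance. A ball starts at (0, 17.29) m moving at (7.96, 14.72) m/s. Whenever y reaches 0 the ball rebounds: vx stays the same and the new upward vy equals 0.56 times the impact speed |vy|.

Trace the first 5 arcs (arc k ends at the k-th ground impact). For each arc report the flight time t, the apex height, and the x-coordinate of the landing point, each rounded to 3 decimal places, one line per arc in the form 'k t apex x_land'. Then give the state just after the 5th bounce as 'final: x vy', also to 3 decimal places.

Arc 1: start y=17.290, vy=14.720 → t=3.844, apex=28.124, x_land=30.596, impact vy=-23.717
  bounce: vy ← 0.56·23.717 = 13.281
Arc 2: start y=0.000, vy=13.281 → t=2.656, apex=8.820, x_land=51.739, impact vy=-13.281
  bounce: vy ← 0.56·13.281 = 7.438
Arc 3: start y=0.000, vy=7.438 → t=1.488, apex=2.766, x_land=63.580, impact vy=-7.438
  bounce: vy ← 0.56·7.438 = 4.165
Arc 4: start y=0.000, vy=4.165 → t=0.833, apex=0.867, x_land=70.211, impact vy=-4.165
  bounce: vy ← 0.56·4.165 = 2.332
Arc 5: start y=0.000, vy=2.332 → t=0.466, apex=0.272, x_land=73.924, impact vy=-2.332
  bounce: vy ← 0.56·2.332 = 1.306

1 3.844 28.124 30.596
2 2.656 8.820 51.739
3 1.488 2.766 63.580
4 0.833 0.867 70.211
5 0.466 0.272 73.924
final: 73.924 1.306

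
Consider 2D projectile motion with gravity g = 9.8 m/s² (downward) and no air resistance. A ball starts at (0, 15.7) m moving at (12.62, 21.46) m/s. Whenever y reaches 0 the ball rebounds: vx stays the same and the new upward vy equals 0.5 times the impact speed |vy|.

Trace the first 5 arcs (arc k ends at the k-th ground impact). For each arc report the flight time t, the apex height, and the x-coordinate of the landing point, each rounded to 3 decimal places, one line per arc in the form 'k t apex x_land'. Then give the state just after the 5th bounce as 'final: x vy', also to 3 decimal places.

1 5.018 39.197 63.328
2 2.828 9.799 99.022
3 1.414 2.450 116.868
4 0.707 0.612 125.791
5 0.354 0.153 130.253
final: 130.253 0.866

Arc 1: start y=15.700, vy=21.460 → t=5.018, apex=39.197, x_land=63.328, impact vy=-27.717
  bounce: vy ← 0.5·27.717 = 13.859
Arc 2: start y=0.000, vy=13.859 → t=2.828, apex=9.799, x_land=99.022, impact vy=-13.859
  bounce: vy ← 0.5·13.859 = 6.929
Arc 3: start y=0.000, vy=6.929 → t=1.414, apex=2.450, x_land=116.868, impact vy=-6.929
  bounce: vy ← 0.5·6.929 = 3.465
Arc 4: start y=0.000, vy=3.465 → t=0.707, apex=0.612, x_land=125.791, impact vy=-3.465
  bounce: vy ← 0.5·3.465 = 1.732
Arc 5: start y=0.000, vy=1.732 → t=0.354, apex=0.153, x_land=130.253, impact vy=-1.732
  bounce: vy ← 0.5·1.732 = 0.866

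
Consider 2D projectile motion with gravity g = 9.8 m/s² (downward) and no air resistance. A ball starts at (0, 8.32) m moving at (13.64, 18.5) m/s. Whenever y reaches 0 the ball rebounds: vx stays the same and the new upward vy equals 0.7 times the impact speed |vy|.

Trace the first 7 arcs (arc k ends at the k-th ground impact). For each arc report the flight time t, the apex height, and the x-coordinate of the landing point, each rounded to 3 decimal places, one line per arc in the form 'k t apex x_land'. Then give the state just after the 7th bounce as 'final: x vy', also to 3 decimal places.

Arc 1: start y=8.320, vy=18.500 → t=4.182, apex=25.782, x_land=57.037, impact vy=-22.479
  bounce: vy ← 0.7·22.479 = 15.736
Arc 2: start y=0.000, vy=15.736 → t=3.211, apex=12.633, x_land=100.839, impact vy=-15.736
  bounce: vy ← 0.7·15.736 = 11.015
Arc 3: start y=0.000, vy=11.015 → t=2.248, apex=6.190, x_land=131.501, impact vy=-11.015
  bounce: vy ← 0.7·11.015 = 7.710
Arc 4: start y=0.000, vy=7.710 → t=1.574, apex=3.033, x_land=152.964, impact vy=-7.710
  bounce: vy ← 0.7·7.710 = 5.397
Arc 5: start y=0.000, vy=5.397 → t=1.101, apex=1.486, x_land=167.989, impact vy=-5.397
  bounce: vy ← 0.7·5.397 = 3.778
Arc 6: start y=0.000, vy=3.778 → t=0.771, apex=0.728, x_land=178.506, impact vy=-3.778
  bounce: vy ← 0.7·3.778 = 2.645
Arc 7: start y=0.000, vy=2.645 → t=0.540, apex=0.357, x_land=185.868, impact vy=-2.645
  bounce: vy ← 0.7·2.645 = 1.851

1 4.182 25.782 57.037
2 3.211 12.633 100.839
3 2.248 6.190 131.501
4 1.574 3.033 152.964
5 1.101 1.486 167.989
6 0.771 0.728 178.506
7 0.540 0.357 185.868
final: 185.868 1.851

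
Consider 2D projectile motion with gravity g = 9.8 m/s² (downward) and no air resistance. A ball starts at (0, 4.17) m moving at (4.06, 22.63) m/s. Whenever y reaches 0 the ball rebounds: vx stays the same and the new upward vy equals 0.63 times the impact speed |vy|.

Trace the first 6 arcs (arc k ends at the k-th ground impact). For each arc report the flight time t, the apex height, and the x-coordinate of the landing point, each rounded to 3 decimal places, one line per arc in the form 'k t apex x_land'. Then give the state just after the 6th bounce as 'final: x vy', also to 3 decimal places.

Arc 1: start y=4.170, vy=22.630 → t=4.796, apex=30.298, x_land=19.471, impact vy=-24.369
  bounce: vy ← 0.63·24.369 = 15.352
Arc 2: start y=0.000, vy=15.352 → t=3.133, apex=12.025, x_land=32.192, impact vy=-15.352
  bounce: vy ← 0.63·15.352 = 9.672
Arc 3: start y=0.000, vy=9.672 → t=1.974, apex=4.773, x_land=40.206, impact vy=-9.672
  bounce: vy ← 0.63·9.672 = 6.093
Arc 4: start y=0.000, vy=6.093 → t=1.244, apex=1.894, x_land=45.254, impact vy=-6.093
  bounce: vy ← 0.63·6.093 = 3.839
Arc 5: start y=0.000, vy=3.839 → t=0.783, apex=0.752, x_land=48.435, impact vy=-3.839
  bounce: vy ← 0.63·3.839 = 2.418
Arc 6: start y=0.000, vy=2.418 → t=0.494, apex=0.298, x_land=50.439, impact vy=-2.418
  bounce: vy ← 0.63·2.418 = 1.524

1 4.796 30.298 19.471
2 3.133 12.025 32.192
3 1.974 4.773 40.206
4 1.244 1.894 45.254
5 0.783 0.752 48.435
6 0.494 0.298 50.439
final: 50.439 1.524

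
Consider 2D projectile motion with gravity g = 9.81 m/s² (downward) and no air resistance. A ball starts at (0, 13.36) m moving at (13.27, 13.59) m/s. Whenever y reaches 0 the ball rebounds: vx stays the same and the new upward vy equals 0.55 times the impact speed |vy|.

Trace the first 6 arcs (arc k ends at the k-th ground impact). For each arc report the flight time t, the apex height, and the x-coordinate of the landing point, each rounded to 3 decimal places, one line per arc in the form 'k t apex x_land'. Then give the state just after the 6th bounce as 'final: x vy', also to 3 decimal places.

1 3.540 22.773 46.976
2 2.370 6.889 78.429
3 1.304 2.084 95.728
4 0.717 0.630 105.242
5 0.394 0.191 110.475
6 0.217 0.058 113.353
final: 113.353 0.585

Arc 1: start y=13.360, vy=13.590 → t=3.540, apex=22.773, x_land=46.976, impact vy=-21.138
  bounce: vy ← 0.55·21.138 = 11.626
Arc 2: start y=0.000, vy=11.626 → t=2.370, apex=6.889, x_land=78.429, impact vy=-11.626
  bounce: vy ← 0.55·11.626 = 6.394
Arc 3: start y=0.000, vy=6.394 → t=1.304, apex=2.084, x_land=95.728, impact vy=-6.394
  bounce: vy ← 0.55·6.394 = 3.517
Arc 4: start y=0.000, vy=3.517 → t=0.717, apex=0.630, x_land=105.242, impact vy=-3.517
  bounce: vy ← 0.55·3.517 = 1.934
Arc 5: start y=0.000, vy=1.934 → t=0.394, apex=0.191, x_land=110.475, impact vy=-1.934
  bounce: vy ← 0.55·1.934 = 1.064
Arc 6: start y=0.000, vy=1.064 → t=0.217, apex=0.058, x_land=113.353, impact vy=-1.064
  bounce: vy ← 0.55·1.064 = 0.585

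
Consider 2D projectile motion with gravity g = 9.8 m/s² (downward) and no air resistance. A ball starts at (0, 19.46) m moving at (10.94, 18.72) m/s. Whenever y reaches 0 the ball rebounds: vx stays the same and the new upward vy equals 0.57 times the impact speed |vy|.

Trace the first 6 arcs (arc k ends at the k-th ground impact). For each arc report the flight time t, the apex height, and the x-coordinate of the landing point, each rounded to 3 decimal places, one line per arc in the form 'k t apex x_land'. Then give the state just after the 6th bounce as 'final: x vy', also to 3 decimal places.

Arc 1: start y=19.460, vy=18.720 → t=4.671, apex=37.340, x_land=51.097, impact vy=-27.053
  bounce: vy ← 0.57·27.053 = 15.420
Arc 2: start y=0.000, vy=15.420 → t=3.147, apex=12.132, x_land=85.525, impact vy=-15.420
  bounce: vy ← 0.57·15.420 = 8.789
Arc 3: start y=0.000, vy=8.789 → t=1.794, apex=3.942, x_land=105.149, impact vy=-8.789
  bounce: vy ← 0.57·8.789 = 5.010
Arc 4: start y=0.000, vy=5.010 → t=1.022, apex=1.281, x_land=116.335, impact vy=-5.010
  bounce: vy ← 0.57·5.010 = 2.856
Arc 5: start y=0.000, vy=2.856 → t=0.583, apex=0.416, x_land=122.710, impact vy=-2.856
  bounce: vy ← 0.57·2.856 = 1.628
Arc 6: start y=0.000, vy=1.628 → t=0.332, apex=0.135, x_land=126.344, impact vy=-1.628
  bounce: vy ← 0.57·1.628 = 0.928

1 4.671 37.340 51.097
2 3.147 12.132 85.525
3 1.794 3.942 105.149
4 1.022 1.281 116.335
5 0.583 0.416 122.710
6 0.332 0.135 126.344
final: 126.344 0.928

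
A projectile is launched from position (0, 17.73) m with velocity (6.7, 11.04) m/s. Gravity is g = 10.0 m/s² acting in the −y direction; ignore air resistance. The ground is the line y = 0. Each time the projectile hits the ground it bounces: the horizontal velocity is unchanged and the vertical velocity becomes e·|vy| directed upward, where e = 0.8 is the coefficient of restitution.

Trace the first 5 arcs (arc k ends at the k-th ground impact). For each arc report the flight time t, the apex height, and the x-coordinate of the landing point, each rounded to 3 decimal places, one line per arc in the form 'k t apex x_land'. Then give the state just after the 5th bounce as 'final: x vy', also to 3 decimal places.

1 3.287 23.824 22.022
2 3.493 15.247 45.422
3 2.794 9.758 64.142
4 2.235 6.245 79.118
5 1.788 3.997 91.099
final: 91.099 7.153

Arc 1: start y=17.730, vy=11.040 → t=3.287, apex=23.824, x_land=22.022, impact vy=-21.828
  bounce: vy ← 0.8·21.828 = 17.463
Arc 2: start y=0.000, vy=17.463 → t=3.493, apex=15.247, x_land=45.422, impact vy=-17.463
  bounce: vy ← 0.8·17.463 = 13.970
Arc 3: start y=0.000, vy=13.970 → t=2.794, apex=9.758, x_land=64.142, impact vy=-13.970
  bounce: vy ← 0.8·13.970 = 11.176
Arc 4: start y=0.000, vy=11.176 → t=2.235, apex=6.245, x_land=79.118, impact vy=-11.176
  bounce: vy ← 0.8·11.176 = 8.941
Arc 5: start y=0.000, vy=8.941 → t=1.788, apex=3.997, x_land=91.099, impact vy=-8.941
  bounce: vy ← 0.8·8.941 = 7.153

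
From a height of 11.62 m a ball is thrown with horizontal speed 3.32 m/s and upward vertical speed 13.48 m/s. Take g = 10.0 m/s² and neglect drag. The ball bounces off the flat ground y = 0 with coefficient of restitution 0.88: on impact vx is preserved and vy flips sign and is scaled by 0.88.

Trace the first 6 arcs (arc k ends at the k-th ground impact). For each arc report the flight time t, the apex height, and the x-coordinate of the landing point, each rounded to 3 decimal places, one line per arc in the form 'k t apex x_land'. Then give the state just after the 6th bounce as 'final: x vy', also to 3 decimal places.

1 3.383 20.706 11.231
2 3.582 16.034 23.122
3 3.152 12.417 33.586
4 2.774 9.616 42.794
5 2.441 7.446 50.897
6 2.148 5.767 58.028
final: 58.028 9.450

Arc 1: start y=11.620, vy=13.480 → t=3.383, apex=20.706, x_land=11.231, impact vy=-20.350
  bounce: vy ← 0.88·20.350 = 17.908
Arc 2: start y=0.000, vy=17.908 → t=3.582, apex=16.034, x_land=23.122, impact vy=-17.908
  bounce: vy ← 0.88·17.908 = 15.759
Arc 3: start y=0.000, vy=15.759 → t=3.152, apex=12.417, x_land=33.586, impact vy=-15.759
  bounce: vy ← 0.88·15.759 = 13.868
Arc 4: start y=0.000, vy=13.868 → t=2.774, apex=9.616, x_land=42.794, impact vy=-13.868
  bounce: vy ← 0.88·13.868 = 12.204
Arc 5: start y=0.000, vy=12.204 → t=2.441, apex=7.446, x_land=50.897, impact vy=-12.204
  bounce: vy ← 0.88·12.204 = 10.739
Arc 6: start y=0.000, vy=10.739 → t=2.148, apex=5.767, x_land=58.028, impact vy=-10.739
  bounce: vy ← 0.88·10.739 = 9.450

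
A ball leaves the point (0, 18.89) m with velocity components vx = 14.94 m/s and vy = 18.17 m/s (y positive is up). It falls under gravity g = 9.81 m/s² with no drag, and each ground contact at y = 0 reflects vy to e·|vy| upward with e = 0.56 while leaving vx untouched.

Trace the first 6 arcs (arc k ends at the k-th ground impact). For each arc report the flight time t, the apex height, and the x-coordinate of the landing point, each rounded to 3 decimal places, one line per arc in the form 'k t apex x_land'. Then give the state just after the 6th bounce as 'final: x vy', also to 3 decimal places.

1 4.551 35.717 67.987
2 3.022 11.201 113.140
3 1.692 3.513 138.426
4 0.948 1.102 152.586
5 0.531 0.345 160.515
6 0.297 0.108 164.956
final: 164.956 0.816

Arc 1: start y=18.890, vy=18.170 → t=4.551, apex=35.717, x_land=67.987, impact vy=-26.472
  bounce: vy ← 0.56·26.472 = 14.824
Arc 2: start y=0.000, vy=14.824 → t=3.022, apex=11.201, x_land=113.140, impact vy=-14.824
  bounce: vy ← 0.56·14.824 = 8.302
Arc 3: start y=0.000, vy=8.302 → t=1.692, apex=3.513, x_land=138.426, impact vy=-8.302
  bounce: vy ← 0.56·8.302 = 4.649
Arc 4: start y=0.000, vy=4.649 → t=0.948, apex=1.102, x_land=152.586, impact vy=-4.649
  bounce: vy ← 0.56·4.649 = 2.603
Arc 5: start y=0.000, vy=2.603 → t=0.531, apex=0.345, x_land=160.515, impact vy=-2.603
  bounce: vy ← 0.56·2.603 = 1.458
Arc 6: start y=0.000, vy=1.458 → t=0.297, apex=0.108, x_land=164.956, impact vy=-1.458
  bounce: vy ← 0.56·1.458 = 0.816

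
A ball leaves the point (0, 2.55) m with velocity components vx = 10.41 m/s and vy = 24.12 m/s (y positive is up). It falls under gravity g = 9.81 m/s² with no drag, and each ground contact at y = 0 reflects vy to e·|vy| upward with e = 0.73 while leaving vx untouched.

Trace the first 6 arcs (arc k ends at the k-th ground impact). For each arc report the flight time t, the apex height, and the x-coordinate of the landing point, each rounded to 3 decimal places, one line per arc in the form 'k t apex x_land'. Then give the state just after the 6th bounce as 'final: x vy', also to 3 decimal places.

1 5.021 32.202 52.268
2 3.741 17.161 91.211
3 2.731 9.145 119.639
4 1.994 4.873 140.392
5 1.455 2.597 155.541
6 1.062 1.384 166.600
final: 166.600 3.804

Arc 1: start y=2.550, vy=24.120 → t=5.021, apex=32.202, x_land=52.268, impact vy=-25.136
  bounce: vy ← 0.73·25.136 = 18.349
Arc 2: start y=0.000, vy=18.349 → t=3.741, apex=17.161, x_land=91.211, impact vy=-18.349
  bounce: vy ← 0.73·18.349 = 13.395
Arc 3: start y=0.000, vy=13.395 → t=2.731, apex=9.145, x_land=119.639, impact vy=-13.395
  bounce: vy ← 0.73·13.395 = 9.778
Arc 4: start y=0.000, vy=9.778 → t=1.994, apex=4.873, x_land=140.392, impact vy=-9.778
  bounce: vy ← 0.73·9.778 = 7.138
Arc 5: start y=0.000, vy=7.138 → t=1.455, apex=2.597, x_land=155.541, impact vy=-7.138
  bounce: vy ← 0.73·7.138 = 5.211
Arc 6: start y=0.000, vy=5.211 → t=1.062, apex=1.384, x_land=166.600, impact vy=-5.211
  bounce: vy ← 0.73·5.211 = 3.804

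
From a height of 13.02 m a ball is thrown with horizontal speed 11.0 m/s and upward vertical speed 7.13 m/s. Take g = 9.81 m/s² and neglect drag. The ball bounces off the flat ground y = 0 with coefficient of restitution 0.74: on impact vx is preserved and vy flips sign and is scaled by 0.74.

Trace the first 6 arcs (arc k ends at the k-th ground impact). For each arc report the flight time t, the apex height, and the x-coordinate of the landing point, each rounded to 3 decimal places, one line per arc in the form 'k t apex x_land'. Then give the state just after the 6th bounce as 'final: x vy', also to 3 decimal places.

Arc 1: start y=13.020, vy=7.130 → t=2.511, apex=15.611, x_land=27.619, impact vy=-17.501
  bounce: vy ← 0.74·17.501 = 12.951
Arc 2: start y=0.000, vy=12.951 → t=2.640, apex=8.549, x_land=56.663, impact vy=-12.951
  bounce: vy ← 0.74·12.951 = 9.584
Arc 3: start y=0.000, vy=9.584 → t=1.954, apex=4.681, x_land=78.155, impact vy=-9.584
  bounce: vy ← 0.74·9.584 = 7.092
Arc 4: start y=0.000, vy=7.092 → t=1.446, apex=2.563, x_land=94.059, impact vy=-7.092
  bounce: vy ← 0.74·7.092 = 5.248
Arc 5: start y=0.000, vy=5.248 → t=1.070, apex=1.404, x_land=105.828, impact vy=-5.248
  bounce: vy ← 0.74·5.248 = 3.884
Arc 6: start y=0.000, vy=3.884 → t=0.792, apex=0.769, x_land=114.538, impact vy=-3.884
  bounce: vy ← 0.74·3.884 = 2.874

1 2.511 15.611 27.619
2 2.640 8.549 56.663
3 1.954 4.681 78.155
4 1.446 2.563 94.059
5 1.070 1.404 105.828
6 0.792 0.769 114.538
final: 114.538 2.874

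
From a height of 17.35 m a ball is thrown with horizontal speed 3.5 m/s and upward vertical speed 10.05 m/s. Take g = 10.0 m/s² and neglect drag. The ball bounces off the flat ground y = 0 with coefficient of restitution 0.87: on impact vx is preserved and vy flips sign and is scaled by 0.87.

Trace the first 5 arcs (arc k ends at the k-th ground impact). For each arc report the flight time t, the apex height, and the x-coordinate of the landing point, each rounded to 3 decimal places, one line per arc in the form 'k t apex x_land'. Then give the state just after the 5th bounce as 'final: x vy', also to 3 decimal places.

1 3.122 22.400 10.926
2 3.683 16.955 23.816
3 3.204 12.833 35.030
4 2.788 9.713 44.787
5 2.425 7.352 53.275
final: 53.275 10.550

Arc 1: start y=17.350, vy=10.050 → t=3.122, apex=22.400, x_land=10.926, impact vy=-21.166
  bounce: vy ← 0.87·21.166 = 18.414
Arc 2: start y=0.000, vy=18.414 → t=3.683, apex=16.955, x_land=23.816, impact vy=-18.414
  bounce: vy ← 0.87·18.414 = 16.021
Arc 3: start y=0.000, vy=16.021 → t=3.204, apex=12.833, x_land=35.030, impact vy=-16.021
  bounce: vy ← 0.87·16.021 = 13.938
Arc 4: start y=0.000, vy=13.938 → t=2.788, apex=9.713, x_land=44.787, impact vy=-13.938
  bounce: vy ← 0.87·13.938 = 12.126
Arc 5: start y=0.000, vy=12.126 → t=2.425, apex=7.352, x_land=53.275, impact vy=-12.126
  bounce: vy ← 0.87·12.126 = 10.550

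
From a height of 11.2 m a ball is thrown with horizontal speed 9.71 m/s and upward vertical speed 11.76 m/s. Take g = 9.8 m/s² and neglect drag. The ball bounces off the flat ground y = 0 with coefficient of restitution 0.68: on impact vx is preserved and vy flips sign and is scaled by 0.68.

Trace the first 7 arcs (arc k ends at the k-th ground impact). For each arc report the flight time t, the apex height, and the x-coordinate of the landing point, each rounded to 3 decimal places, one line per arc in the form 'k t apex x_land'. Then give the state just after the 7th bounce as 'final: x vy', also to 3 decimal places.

Arc 1: start y=11.200, vy=11.760 → t=3.130, apex=18.256, x_land=30.394, impact vy=-18.916
  bounce: vy ← 0.68·18.916 = 12.863
Arc 2: start y=0.000, vy=12.863 → t=2.625, apex=8.442, x_land=55.884, impact vy=-12.863
  bounce: vy ← 0.68·12.863 = 8.747
Arc 3: start y=0.000, vy=8.747 → t=1.785, apex=3.903, x_land=73.217, impact vy=-8.747
  bounce: vy ← 0.68·8.747 = 5.948
Arc 4: start y=0.000, vy=5.948 → t=1.214, apex=1.805, x_land=85.003, impact vy=-5.948
  bounce: vy ← 0.68·5.948 = 4.045
Arc 5: start y=0.000, vy=4.045 → t=0.825, apex=0.835, x_land=93.018, impact vy=-4.045
  bounce: vy ← 0.68·4.045 = 2.750
Arc 6: start y=0.000, vy=2.750 → t=0.561, apex=0.386, x_land=98.468, impact vy=-2.750
  bounce: vy ← 0.68·2.750 = 1.870
Arc 7: start y=0.000, vy=1.870 → t=0.382, apex=0.178, x_land=102.174, impact vy=-1.870
  bounce: vy ← 0.68·1.870 = 1.272

1 3.130 18.256 30.394
2 2.625 8.442 55.884
3 1.785 3.903 73.217
4 1.214 1.805 85.003
5 0.825 0.835 93.018
6 0.561 0.386 98.468
7 0.382 0.178 102.174
final: 102.174 1.272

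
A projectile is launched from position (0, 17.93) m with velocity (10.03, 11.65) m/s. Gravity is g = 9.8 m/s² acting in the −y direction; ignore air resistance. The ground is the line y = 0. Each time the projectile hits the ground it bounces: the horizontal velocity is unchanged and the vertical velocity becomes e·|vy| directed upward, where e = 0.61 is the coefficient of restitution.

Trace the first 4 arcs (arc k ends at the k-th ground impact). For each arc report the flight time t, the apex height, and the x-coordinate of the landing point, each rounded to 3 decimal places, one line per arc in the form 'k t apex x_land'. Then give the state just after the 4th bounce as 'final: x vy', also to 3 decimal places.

Arc 1: start y=17.930, vy=11.650 → t=3.441, apex=24.855, x_land=34.513, impact vy=-22.071
  bounce: vy ← 0.61·22.071 = 13.464
Arc 2: start y=0.000, vy=13.464 → t=2.748, apex=9.248, x_land=62.072, impact vy=-13.464
  bounce: vy ← 0.61·13.464 = 8.213
Arc 3: start y=0.000, vy=8.213 → t=1.676, apex=3.441, x_land=78.883, impact vy=-8.213
  bounce: vy ← 0.61·8.213 = 5.010
Arc 4: start y=0.000, vy=5.010 → t=1.022, apex=1.281, x_land=89.138, impact vy=-5.010
  bounce: vy ← 0.61·5.010 = 3.056

1 3.441 24.855 34.513
2 2.748 9.248 62.072
3 1.676 3.441 78.883
4 1.022 1.281 89.138
final: 89.138 3.056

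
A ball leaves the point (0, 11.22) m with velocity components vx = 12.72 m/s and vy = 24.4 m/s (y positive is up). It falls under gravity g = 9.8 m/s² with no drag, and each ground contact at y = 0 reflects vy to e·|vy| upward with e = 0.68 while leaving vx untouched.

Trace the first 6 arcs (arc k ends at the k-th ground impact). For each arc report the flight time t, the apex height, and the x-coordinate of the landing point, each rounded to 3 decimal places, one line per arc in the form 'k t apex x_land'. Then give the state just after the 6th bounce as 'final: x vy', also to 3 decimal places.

Arc 1: start y=11.220, vy=24.400 → t=5.403, apex=41.596, x_land=68.731, impact vy=-28.553
  bounce: vy ← 0.68·28.553 = 19.416
Arc 2: start y=0.000, vy=19.416 → t=3.962, apex=19.234, x_land=119.133, impact vy=-19.416
  bounce: vy ← 0.68·19.416 = 13.203
Arc 3: start y=0.000, vy=13.203 → t=2.694, apex=8.894, x_land=153.407, impact vy=-13.203
  bounce: vy ← 0.68·13.203 = 8.978
Arc 4: start y=0.000, vy=8.978 → t=1.832, apex=4.112, x_land=176.713, impact vy=-8.978
  bounce: vy ← 0.68·8.978 = 6.105
Arc 5: start y=0.000, vy=6.105 → t=1.246, apex=1.902, x_land=192.561, impact vy=-6.105
  bounce: vy ← 0.68·6.105 = 4.151
Arc 6: start y=0.000, vy=4.151 → t=0.847, apex=0.879, x_land=203.338, impact vy=-4.151
  bounce: vy ← 0.68·4.151 = 2.823

1 5.403 41.596 68.731
2 3.962 19.234 119.133
3 2.694 8.894 153.407
4 1.832 4.112 176.713
5 1.246 1.902 192.561
6 0.847 0.879 203.338
final: 203.338 2.823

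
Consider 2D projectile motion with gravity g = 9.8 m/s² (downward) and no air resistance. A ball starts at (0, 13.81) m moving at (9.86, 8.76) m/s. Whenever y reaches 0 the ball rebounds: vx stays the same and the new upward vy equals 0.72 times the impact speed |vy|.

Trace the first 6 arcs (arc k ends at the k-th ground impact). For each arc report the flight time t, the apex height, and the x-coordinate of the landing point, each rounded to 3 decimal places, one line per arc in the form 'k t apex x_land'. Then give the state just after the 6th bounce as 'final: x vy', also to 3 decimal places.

Arc 1: start y=13.810, vy=8.760 → t=2.796, apex=17.725, x_land=27.567, impact vy=-18.639
  bounce: vy ← 0.72·18.639 = 13.420
Arc 2: start y=0.000, vy=13.420 → t=2.739, apex=9.189, x_land=54.571, impact vy=-13.420
  bounce: vy ← 0.72·13.420 = 9.662
Arc 3: start y=0.000, vy=9.662 → t=1.972, apex=4.763, x_land=74.015, impact vy=-9.662
  bounce: vy ← 0.72·9.662 = 6.957
Arc 4: start y=0.000, vy=6.957 → t=1.420, apex=2.469, x_land=88.014, impact vy=-6.957
  bounce: vy ← 0.72·6.957 = 5.009
Arc 5: start y=0.000, vy=5.009 → t=1.022, apex=1.280, x_land=98.093, impact vy=-5.009
  bounce: vy ← 0.72·5.009 = 3.606
Arc 6: start y=0.000, vy=3.606 → t=0.736, apex=0.664, x_land=105.350, impact vy=-3.606
  bounce: vy ← 0.72·3.606 = 2.597

1 2.796 17.725 27.567
2 2.739 9.189 54.571
3 1.972 4.763 74.015
4 1.420 2.469 88.014
5 1.022 1.280 98.093
6 0.736 0.664 105.350
final: 105.350 2.597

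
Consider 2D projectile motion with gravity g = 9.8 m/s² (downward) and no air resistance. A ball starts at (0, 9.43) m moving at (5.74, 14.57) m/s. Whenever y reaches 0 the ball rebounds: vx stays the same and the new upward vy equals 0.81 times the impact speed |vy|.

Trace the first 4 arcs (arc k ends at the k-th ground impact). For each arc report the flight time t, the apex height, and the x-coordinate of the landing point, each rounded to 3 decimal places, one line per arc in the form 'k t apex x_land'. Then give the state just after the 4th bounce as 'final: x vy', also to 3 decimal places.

1 3.520 20.261 20.206
2 3.294 13.293 39.114
3 2.668 8.722 54.430
4 2.161 5.722 66.836
final: 66.836 8.578

Arc 1: start y=9.430, vy=14.570 → t=3.520, apex=20.261, x_land=20.206, impact vy=-19.928
  bounce: vy ← 0.81·19.928 = 16.141
Arc 2: start y=0.000, vy=16.141 → t=3.294, apex=13.293, x_land=39.114, impact vy=-16.141
  bounce: vy ← 0.81·16.141 = 13.075
Arc 3: start y=0.000, vy=13.075 → t=2.668, apex=8.722, x_land=54.430, impact vy=-13.075
  bounce: vy ← 0.81·13.075 = 10.590
Arc 4: start y=0.000, vy=10.590 → t=2.161, apex=5.722, x_land=66.836, impact vy=-10.590
  bounce: vy ← 0.81·10.590 = 8.578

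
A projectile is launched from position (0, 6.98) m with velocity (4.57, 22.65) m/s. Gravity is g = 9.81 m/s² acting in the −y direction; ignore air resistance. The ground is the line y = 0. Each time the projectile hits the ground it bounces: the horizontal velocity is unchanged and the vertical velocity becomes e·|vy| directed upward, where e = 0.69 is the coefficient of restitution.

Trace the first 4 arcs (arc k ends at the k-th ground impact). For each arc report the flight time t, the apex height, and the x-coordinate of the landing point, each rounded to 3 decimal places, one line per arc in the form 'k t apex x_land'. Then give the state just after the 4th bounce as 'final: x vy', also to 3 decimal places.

Arc 1: start y=6.980, vy=22.650 → t=4.908, apex=33.128, x_land=22.428, impact vy=-25.495
  bounce: vy ← 0.69·25.495 = 17.591
Arc 2: start y=0.000, vy=17.591 → t=3.586, apex=15.772, x_land=38.818, impact vy=-17.591
  bounce: vy ← 0.69·17.591 = 12.138
Arc 3: start y=0.000, vy=12.138 → t=2.475, apex=7.509, x_land=50.127, impact vy=-12.138
  bounce: vy ← 0.69·12.138 = 8.375
Arc 4: start y=0.000, vy=8.375 → t=1.707, apex=3.575, x_land=57.930, impact vy=-8.375
  bounce: vy ← 0.69·8.375 = 5.779

1 4.908 33.128 22.428
2 3.586 15.772 38.818
3 2.475 7.509 50.127
4 1.707 3.575 57.930
final: 57.930 5.779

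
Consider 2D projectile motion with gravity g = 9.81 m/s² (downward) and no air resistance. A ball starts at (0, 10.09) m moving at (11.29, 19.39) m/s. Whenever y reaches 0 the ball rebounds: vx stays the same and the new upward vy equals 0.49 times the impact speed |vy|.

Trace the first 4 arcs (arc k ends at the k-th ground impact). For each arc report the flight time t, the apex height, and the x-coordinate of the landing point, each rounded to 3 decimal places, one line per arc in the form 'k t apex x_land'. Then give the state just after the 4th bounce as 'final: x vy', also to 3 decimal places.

1 4.419 29.253 49.887
2 2.393 7.024 76.906
3 1.173 1.686 90.146
4 0.575 0.405 96.634
final: 96.634 1.381

Arc 1: start y=10.090, vy=19.390 → t=4.419, apex=29.253, x_land=49.887, impact vy=-23.957
  bounce: vy ← 0.49·23.957 = 11.739
Arc 2: start y=0.000, vy=11.739 → t=2.393, apex=7.024, x_land=76.906, impact vy=-11.739
  bounce: vy ← 0.49·11.739 = 5.752
Arc 3: start y=0.000, vy=5.752 → t=1.173, apex=1.686, x_land=90.146, impact vy=-5.752
  bounce: vy ← 0.49·5.752 = 2.819
Arc 4: start y=0.000, vy=2.819 → t=0.575, apex=0.405, x_land=96.634, impact vy=-2.819
  bounce: vy ← 0.49·2.819 = 1.381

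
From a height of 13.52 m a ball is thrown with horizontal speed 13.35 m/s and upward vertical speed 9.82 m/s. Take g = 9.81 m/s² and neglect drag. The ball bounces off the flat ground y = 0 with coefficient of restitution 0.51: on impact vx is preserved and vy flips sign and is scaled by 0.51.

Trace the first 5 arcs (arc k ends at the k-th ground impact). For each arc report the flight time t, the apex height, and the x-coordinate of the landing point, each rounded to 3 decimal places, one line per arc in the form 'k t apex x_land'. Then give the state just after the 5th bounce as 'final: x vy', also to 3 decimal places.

Arc 1: start y=13.520, vy=9.820 → t=2.940, apex=18.435, x_land=39.245, impact vy=-19.018
  bounce: vy ← 0.51·19.018 = 9.699
Arc 2: start y=0.000, vy=9.699 → t=1.977, apex=4.795, x_land=65.644, impact vy=-9.699
  bounce: vy ← 0.51·9.699 = 4.947
Arc 3: start y=0.000, vy=4.947 → t=1.008, apex=1.247, x_land=79.107, impact vy=-4.947
  bounce: vy ← 0.51·4.947 = 2.523
Arc 4: start y=0.000, vy=2.523 → t=0.514, apex=0.324, x_land=85.973, impact vy=-2.523
  bounce: vy ← 0.51·2.523 = 1.287
Arc 5: start y=0.000, vy=1.287 → t=0.262, apex=0.084, x_land=89.475, impact vy=-1.287
  bounce: vy ← 0.51·1.287 = 0.656

1 2.940 18.435 39.245
2 1.977 4.795 65.644
3 1.008 1.247 79.107
4 0.514 0.324 85.973
5 0.262 0.084 89.475
final: 89.475 0.656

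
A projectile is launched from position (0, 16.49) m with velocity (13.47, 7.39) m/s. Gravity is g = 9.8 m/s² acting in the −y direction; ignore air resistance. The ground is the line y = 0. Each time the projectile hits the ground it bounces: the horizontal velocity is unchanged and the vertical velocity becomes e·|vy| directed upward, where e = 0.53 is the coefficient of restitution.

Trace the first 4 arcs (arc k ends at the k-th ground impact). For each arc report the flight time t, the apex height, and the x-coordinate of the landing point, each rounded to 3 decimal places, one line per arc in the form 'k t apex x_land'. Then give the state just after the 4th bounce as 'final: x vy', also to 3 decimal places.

1 2.737 19.276 36.874
2 2.102 5.415 65.194
3 1.114 1.521 80.203
4 0.591 0.427 88.158
final: 88.158 1.534

Arc 1: start y=16.490, vy=7.390 → t=2.737, apex=19.276, x_land=36.874, impact vy=-19.437
  bounce: vy ← 0.53·19.437 = 10.302
Arc 2: start y=0.000, vy=10.302 → t=2.102, apex=5.415, x_land=65.194, impact vy=-10.302
  bounce: vy ← 0.53·10.302 = 5.460
Arc 3: start y=0.000, vy=5.460 → t=1.114, apex=1.521, x_land=80.203, impact vy=-5.460
  bounce: vy ← 0.53·5.460 = 2.894
Arc 4: start y=0.000, vy=2.894 → t=0.591, apex=0.427, x_land=88.158, impact vy=-2.894
  bounce: vy ← 0.53·2.894 = 1.534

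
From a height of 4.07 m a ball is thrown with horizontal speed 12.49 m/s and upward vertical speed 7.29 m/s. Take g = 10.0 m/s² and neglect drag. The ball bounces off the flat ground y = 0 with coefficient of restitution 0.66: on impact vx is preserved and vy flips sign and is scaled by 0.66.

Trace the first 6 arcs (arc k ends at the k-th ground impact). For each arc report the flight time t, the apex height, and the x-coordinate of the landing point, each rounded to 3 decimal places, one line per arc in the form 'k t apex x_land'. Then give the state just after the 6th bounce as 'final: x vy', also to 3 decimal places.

1 1.889 6.727 23.593
2 1.531 2.930 42.716
3 1.011 1.276 55.338
4 0.667 0.556 63.668
5 0.440 0.242 69.166
6 0.291 0.106 72.795
final: 72.795 0.959

Arc 1: start y=4.070, vy=7.290 → t=1.889, apex=6.727, x_land=23.593, impact vy=-11.599
  bounce: vy ← 0.66·11.599 = 7.656
Arc 2: start y=0.000, vy=7.656 → t=1.531, apex=2.930, x_land=42.716, impact vy=-7.656
  bounce: vy ← 0.66·7.656 = 5.053
Arc 3: start y=0.000, vy=5.053 → t=1.011, apex=1.276, x_land=55.338, impact vy=-5.053
  bounce: vy ← 0.66·5.053 = 3.335
Arc 4: start y=0.000, vy=3.335 → t=0.667, apex=0.556, x_land=63.668, impact vy=-3.335
  bounce: vy ← 0.66·3.335 = 2.201
Arc 5: start y=0.000, vy=2.201 → t=0.440, apex=0.242, x_land=69.166, impact vy=-2.201
  bounce: vy ← 0.66·2.201 = 1.453
Arc 6: start y=0.000, vy=1.453 → t=0.291, apex=0.106, x_land=72.795, impact vy=-1.453
  bounce: vy ← 0.66·1.453 = 0.959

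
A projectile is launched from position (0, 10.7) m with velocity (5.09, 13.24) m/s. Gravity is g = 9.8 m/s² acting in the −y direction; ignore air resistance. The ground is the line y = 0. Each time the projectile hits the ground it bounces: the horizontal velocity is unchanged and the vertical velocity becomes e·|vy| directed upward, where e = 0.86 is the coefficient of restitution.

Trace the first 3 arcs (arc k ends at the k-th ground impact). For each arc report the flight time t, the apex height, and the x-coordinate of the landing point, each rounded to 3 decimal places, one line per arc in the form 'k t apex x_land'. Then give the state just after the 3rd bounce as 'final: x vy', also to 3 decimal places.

Arc 1: start y=10.700, vy=13.240 → t=3.353, apex=19.644, x_land=17.068, impact vy=-19.622
  bounce: vy ← 0.86·19.622 = 16.875
Arc 2: start y=0.000, vy=16.875 → t=3.444, apex=14.529, x_land=34.597, impact vy=-16.875
  bounce: vy ← 0.86·16.875 = 14.512
Arc 3: start y=0.000, vy=14.512 → t=2.962, apex=10.745, x_land=49.672, impact vy=-14.512
  bounce: vy ← 0.86·14.512 = 12.481

1 3.353 19.644 17.068
2 3.444 14.529 34.597
3 2.962 10.745 49.672
final: 49.672 12.481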